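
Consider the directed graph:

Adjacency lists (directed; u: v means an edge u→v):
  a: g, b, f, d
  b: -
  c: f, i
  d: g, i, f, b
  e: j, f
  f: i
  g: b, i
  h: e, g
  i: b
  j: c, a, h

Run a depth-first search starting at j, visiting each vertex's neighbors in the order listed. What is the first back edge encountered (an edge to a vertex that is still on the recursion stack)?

DFS from j (visiting each vertex's neighbors in the order listed); mark gray on enter, black on exit:
j gray
  c gray
    f gray
      i gray
        b gray
        b black
      i black
    f black
    c→i: i black — skip
  c black
  a gray
    g gray
      g→b: b black — skip
      g→i: i black — skip
    g black
    a→b: b black — skip
    a→f: f black — skip
    d gray
      d→g: g black — skip
      d→i: i black — skip
      d→f: f black — skip
      d→b: b black — skip
    d black
  a black
  h gray
    e gray
      e→j: j is gray → back edge
First back edge: e → j.

e->j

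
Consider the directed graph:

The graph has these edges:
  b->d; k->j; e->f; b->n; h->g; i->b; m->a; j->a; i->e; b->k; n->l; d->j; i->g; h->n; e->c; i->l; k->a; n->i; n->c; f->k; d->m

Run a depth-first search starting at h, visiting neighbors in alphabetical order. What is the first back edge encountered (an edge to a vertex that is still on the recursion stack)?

b->n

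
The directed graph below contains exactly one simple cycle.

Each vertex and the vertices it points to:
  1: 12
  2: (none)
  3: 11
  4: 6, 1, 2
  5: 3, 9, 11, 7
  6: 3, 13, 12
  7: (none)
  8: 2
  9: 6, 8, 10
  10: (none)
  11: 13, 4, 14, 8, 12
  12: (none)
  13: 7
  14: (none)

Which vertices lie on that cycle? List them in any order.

DFS with gray/black marking from 11:
11 gray
  13 gray
    7 gray
    7 black
  13 black
  4 gray
    6 gray
      3 gray
        3→11: 11 is gray → back edge
Back edge closes the cycle 11 → 4 → 6 → 3 → 11; its vertices are {3, 4, 6, 11}.

3, 4, 6, 11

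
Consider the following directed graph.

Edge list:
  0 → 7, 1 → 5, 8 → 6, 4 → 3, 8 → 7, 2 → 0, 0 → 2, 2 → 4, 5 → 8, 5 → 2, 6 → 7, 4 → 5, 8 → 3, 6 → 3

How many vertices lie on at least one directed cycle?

A vertex is on a directed cycle iff it belongs to a strongly connected component of size ≥ 2 (or has a self-loop).
The vertices on cycles are {0, 2, 4, 5} — 4 in total.

4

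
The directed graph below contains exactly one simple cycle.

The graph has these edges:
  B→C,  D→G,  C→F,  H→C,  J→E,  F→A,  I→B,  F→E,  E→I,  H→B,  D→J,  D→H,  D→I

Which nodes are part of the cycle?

B, C, E, F, I

DFS with gray/black marking from C:
C gray
  F gray
    A gray
    A black
    E gray
      I gray
        B gray
          B→C: C is gray → back edge
Back edge closes the cycle C → F → E → I → B → C; its vertices are {B, C, E, F, I}.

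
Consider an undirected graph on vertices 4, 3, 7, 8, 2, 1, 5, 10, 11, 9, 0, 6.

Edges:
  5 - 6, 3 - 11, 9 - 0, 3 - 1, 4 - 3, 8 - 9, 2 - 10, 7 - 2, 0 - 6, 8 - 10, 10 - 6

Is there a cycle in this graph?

Yes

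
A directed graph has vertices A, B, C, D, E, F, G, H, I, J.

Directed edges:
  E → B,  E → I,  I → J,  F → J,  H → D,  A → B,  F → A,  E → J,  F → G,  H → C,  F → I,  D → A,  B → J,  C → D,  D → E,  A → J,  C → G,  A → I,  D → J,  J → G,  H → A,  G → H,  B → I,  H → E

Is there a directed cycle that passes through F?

No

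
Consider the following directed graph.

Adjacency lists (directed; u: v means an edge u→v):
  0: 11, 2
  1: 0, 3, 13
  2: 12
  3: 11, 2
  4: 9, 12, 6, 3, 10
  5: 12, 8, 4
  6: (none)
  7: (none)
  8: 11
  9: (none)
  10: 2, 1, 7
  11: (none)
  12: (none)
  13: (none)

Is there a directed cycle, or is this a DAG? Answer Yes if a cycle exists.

DFS with white/gray/black marking, starting from 0:
0 gray
  11 gray
  11 black
  2 gray
    12 gray
    12 black
  2 black
0 black
1 gray
  1→0: 0 black — skip
  3 gray
    3→11: 11 black — skip
    3→2: 2 black — skip
  3 black
  13 gray
  13 black
1 black
4 gray
  9 gray
  9 black
  4→12: 12 black — skip
  6 gray
  6 black
  4→3: 3 black — skip
  10 gray
    10→2: 2 black — skip
    10→1: 1 black — skip
    7 gray
    7 black
  10 black
4 black
5 gray
  5→12: 12 black — skip
  8 gray
    8→11: 11 black — skip
  8 black
  5→4: 4 black — skip
5 black
Every edge goes to a white or black vertex — no back edge, so the graph is acyclic.

No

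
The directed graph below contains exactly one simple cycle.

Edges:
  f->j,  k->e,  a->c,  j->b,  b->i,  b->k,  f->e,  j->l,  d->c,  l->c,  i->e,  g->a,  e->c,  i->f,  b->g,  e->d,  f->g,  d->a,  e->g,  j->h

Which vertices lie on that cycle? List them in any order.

b, f, i, j

DFS with gray/black marking from f:
f gray
  j gray
    b gray
      i gray
        i→f: f is gray → back edge
Back edge closes the cycle f → j → b → i → f; its vertices are {b, f, i, j}.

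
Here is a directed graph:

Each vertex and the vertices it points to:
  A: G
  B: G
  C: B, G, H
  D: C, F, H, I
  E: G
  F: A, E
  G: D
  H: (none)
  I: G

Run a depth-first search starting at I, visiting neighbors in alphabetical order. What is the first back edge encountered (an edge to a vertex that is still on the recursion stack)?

DFS from I (visiting neighbors in alphabetical order); mark gray on enter, black on exit:
I gray
  G gray
    D gray
      C gray
        B gray
          B→G: G is gray → back edge
First back edge: B → G.

B→G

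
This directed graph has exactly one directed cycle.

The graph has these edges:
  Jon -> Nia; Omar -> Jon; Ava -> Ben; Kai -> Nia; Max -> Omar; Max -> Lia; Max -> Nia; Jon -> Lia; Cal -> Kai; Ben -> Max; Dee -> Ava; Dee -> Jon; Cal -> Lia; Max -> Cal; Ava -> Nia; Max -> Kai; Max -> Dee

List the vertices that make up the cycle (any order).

DFS with gray/black marking from Max:
Max gray
  Cal gray
    Kai gray
      Nia gray
      Nia black
    Kai black
    Lia gray
    Lia black
  Cal black
  Max→Nia: Nia black — skip
  Max→Kai: Kai black — skip
  Omar gray
    Jon gray
      Jon→Nia: Nia black — skip
      Jon→Lia: Lia black — skip
    Jon black
  Omar black
  Max→Lia: Lia black — skip
  Dee gray
    Ava gray
      Ben gray
        Ben→Max: Max is gray → back edge
Back edge closes the cycle Max → Dee → Ava → Ben → Max; its vertices are {Ava, Ben, Dee, Max}.

Ava, Ben, Dee, Max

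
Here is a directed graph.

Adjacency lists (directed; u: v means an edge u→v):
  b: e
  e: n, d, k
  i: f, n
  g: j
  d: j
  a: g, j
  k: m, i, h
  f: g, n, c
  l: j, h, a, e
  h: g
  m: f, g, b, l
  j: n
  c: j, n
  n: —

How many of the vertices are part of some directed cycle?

5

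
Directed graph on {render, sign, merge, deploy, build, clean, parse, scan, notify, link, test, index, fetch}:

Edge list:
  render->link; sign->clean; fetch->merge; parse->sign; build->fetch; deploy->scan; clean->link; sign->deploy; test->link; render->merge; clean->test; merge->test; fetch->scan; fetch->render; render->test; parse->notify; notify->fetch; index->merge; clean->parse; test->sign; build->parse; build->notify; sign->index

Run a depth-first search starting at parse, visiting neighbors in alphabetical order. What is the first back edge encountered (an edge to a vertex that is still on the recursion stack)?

clean→parse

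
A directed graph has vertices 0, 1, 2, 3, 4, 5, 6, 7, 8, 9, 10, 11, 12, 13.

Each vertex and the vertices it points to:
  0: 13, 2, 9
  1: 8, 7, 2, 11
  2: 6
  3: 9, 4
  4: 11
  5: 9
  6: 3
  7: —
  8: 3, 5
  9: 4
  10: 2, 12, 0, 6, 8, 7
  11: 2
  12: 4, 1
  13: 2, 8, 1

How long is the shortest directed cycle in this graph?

5

For each vertex v, BFS finds the shortest path from v back to v.
The shortest such closed walk is 6 → 3 → 4 → 11 → 2 → 6, length 5.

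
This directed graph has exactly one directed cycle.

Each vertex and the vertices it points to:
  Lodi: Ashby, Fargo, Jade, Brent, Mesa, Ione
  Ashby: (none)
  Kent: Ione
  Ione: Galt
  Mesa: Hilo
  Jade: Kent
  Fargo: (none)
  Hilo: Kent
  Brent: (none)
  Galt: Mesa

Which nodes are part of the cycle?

Galt, Hilo, Ione, Kent, Mesa

DFS with gray/black marking from Ione:
Ione gray
  Galt gray
    Mesa gray
      Hilo gray
        Kent gray
          Kent→Ione: Ione is gray → back edge
Back edge closes the cycle Ione → Galt → Mesa → Hilo → Kent → Ione; its vertices are {Galt, Hilo, Ione, Kent, Mesa}.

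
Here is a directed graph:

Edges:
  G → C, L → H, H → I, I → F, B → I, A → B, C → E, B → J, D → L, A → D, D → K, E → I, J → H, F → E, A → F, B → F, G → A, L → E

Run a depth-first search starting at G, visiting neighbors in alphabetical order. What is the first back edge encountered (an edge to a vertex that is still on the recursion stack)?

DFS from G (visiting neighbors in alphabetical order); mark gray on enter, black on exit:
G gray
  A gray
    B gray
      F gray
        E gray
          I gray
            I→F: F is gray → back edge
First back edge: I → F.

I->F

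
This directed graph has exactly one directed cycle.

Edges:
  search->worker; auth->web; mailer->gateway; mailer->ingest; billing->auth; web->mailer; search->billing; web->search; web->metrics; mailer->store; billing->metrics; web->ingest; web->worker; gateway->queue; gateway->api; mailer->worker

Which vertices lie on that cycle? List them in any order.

web, auth, search, billing

DFS with gray/black marking from web:
web gray
  ingest gray
  ingest black
  metrics gray
  metrics black
  mailer gray
    mailer→ingest: ingest black — skip
    gateway gray
      queue gray
      queue black
      api gray
      api black
    gateway black
    store gray
    store black
    worker gray
    worker black
  mailer black
  search gray
    billing gray
      billing→metrics: metrics black — skip
      auth gray
        auth→web: web is gray → back edge
Back edge closes the cycle web → search → billing → auth → web; its vertices are {web, auth, search, billing}.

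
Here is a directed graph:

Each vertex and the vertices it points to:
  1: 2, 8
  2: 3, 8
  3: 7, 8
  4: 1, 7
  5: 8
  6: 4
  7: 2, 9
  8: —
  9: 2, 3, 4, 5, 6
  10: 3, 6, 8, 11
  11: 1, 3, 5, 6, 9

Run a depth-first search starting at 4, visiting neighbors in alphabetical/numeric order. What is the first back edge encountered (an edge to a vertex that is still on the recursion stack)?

DFS from 4 (visiting neighbors in alphabetical/numeric order); mark gray on enter, black on exit:
4 gray
  1 gray
    2 gray
      3 gray
        7 gray
          7→2: 2 is gray → back edge
First back edge: 7 → 2.

7→2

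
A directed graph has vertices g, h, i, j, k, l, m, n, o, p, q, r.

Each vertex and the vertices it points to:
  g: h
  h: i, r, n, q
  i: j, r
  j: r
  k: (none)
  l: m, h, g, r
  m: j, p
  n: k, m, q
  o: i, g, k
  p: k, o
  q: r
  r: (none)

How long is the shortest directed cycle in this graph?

6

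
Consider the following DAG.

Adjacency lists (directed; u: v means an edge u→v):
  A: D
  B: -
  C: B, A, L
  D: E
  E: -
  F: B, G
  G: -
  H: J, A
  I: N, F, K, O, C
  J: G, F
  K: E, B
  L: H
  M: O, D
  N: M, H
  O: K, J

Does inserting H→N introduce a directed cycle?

Yes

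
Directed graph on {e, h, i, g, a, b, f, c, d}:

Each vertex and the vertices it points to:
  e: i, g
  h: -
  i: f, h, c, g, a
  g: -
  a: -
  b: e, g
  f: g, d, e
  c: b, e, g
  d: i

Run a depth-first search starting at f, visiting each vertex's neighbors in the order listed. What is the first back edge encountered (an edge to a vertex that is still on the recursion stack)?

DFS from f (visiting each vertex's neighbors in the order listed); mark gray on enter, black on exit:
f gray
  g gray
  g black
  d gray
    i gray
      i→f: f is gray → back edge
First back edge: i → f.

i→f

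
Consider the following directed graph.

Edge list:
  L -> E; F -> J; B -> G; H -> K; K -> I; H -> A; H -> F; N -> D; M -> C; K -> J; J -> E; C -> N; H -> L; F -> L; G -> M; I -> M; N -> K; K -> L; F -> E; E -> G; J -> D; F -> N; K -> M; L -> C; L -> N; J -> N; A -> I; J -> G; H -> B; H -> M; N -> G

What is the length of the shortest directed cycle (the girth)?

For each vertex v, BFS finds the shortest path from v back to v.
The shortest such closed walk is J → N → K → J, length 3.

3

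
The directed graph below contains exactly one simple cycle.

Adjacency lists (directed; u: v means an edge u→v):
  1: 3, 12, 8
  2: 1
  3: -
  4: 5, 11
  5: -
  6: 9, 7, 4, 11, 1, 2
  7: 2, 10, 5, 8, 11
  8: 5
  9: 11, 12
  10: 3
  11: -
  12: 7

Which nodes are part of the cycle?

1, 2, 7, 12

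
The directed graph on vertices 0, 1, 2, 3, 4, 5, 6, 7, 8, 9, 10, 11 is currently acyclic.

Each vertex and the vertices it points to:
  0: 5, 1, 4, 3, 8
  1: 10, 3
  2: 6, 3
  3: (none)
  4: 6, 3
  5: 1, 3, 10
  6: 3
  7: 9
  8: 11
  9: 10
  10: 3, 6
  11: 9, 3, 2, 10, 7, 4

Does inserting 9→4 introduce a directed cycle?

Adding 9→4 creates a cycle iff 4 can already reach 9.
Explore from 4: no path reaches 9. The graph stays acyclic.

No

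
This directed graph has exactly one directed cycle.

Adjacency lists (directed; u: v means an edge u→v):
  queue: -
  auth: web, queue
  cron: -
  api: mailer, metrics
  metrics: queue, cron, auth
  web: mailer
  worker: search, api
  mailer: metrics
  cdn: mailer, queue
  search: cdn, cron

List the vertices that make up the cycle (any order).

web, auth, mailer, metrics

DFS with gray/black marking from metrics:
metrics gray
  queue gray
  queue black
  cron gray
  cron black
  auth gray
    web gray
      mailer gray
        mailer→metrics: metrics is gray → back edge
Back edge closes the cycle metrics → auth → web → mailer → metrics; its vertices are {web, auth, mailer, metrics}.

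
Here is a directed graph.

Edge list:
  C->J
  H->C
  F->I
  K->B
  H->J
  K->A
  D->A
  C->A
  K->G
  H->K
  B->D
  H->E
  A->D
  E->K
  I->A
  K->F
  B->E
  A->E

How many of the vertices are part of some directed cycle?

7

A vertex is on a directed cycle iff it belongs to a strongly connected component of size ≥ 2 (or has a self-loop).
The vertices on cycles are {A, B, D, E, F, I, K} — 7 in total.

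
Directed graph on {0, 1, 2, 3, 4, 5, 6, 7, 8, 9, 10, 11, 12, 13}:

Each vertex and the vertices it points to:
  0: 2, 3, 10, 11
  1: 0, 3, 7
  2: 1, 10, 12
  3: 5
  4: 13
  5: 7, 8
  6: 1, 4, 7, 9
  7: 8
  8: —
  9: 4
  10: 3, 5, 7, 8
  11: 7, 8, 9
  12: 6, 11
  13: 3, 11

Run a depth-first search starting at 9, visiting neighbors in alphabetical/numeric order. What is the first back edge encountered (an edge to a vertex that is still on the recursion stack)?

11->9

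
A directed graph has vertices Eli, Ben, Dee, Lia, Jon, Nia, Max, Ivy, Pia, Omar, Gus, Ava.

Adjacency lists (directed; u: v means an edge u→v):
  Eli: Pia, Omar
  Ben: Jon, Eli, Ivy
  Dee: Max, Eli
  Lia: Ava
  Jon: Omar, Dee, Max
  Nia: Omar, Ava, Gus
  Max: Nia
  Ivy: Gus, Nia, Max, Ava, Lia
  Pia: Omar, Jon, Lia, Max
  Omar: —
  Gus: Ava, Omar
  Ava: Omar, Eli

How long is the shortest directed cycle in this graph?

4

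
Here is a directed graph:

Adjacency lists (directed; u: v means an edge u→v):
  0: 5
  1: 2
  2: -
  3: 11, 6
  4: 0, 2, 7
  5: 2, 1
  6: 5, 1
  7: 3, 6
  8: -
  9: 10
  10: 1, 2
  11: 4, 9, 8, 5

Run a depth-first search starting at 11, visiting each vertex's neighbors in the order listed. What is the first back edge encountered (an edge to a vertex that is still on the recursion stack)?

DFS from 11 (visiting each vertex's neighbors in the order listed); mark gray on enter, black on exit:
11 gray
  4 gray
    0 gray
      5 gray
        2 gray
        2 black
        1 gray
          1→2: 2 black — skip
        1 black
      5 black
    0 black
    4→2: 2 black — skip
    7 gray
      3 gray
        3→11: 11 is gray → back edge
First back edge: 3 → 11.

3→11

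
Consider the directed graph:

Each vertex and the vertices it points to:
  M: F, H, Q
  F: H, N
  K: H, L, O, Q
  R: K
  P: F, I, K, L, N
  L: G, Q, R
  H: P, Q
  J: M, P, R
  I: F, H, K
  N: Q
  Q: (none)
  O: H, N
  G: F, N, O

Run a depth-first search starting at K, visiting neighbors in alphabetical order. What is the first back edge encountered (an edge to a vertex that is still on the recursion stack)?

F→H

DFS from K (visiting neighbors in alphabetical order); mark gray on enter, black on exit:
K gray
  H gray
    P gray
      F gray
        F→H: H is gray → back edge
First back edge: F → H.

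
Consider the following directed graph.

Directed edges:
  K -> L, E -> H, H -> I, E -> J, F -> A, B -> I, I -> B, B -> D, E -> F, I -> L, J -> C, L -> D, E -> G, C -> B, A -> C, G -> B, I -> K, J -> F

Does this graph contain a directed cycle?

Yes

DFS with white/gray/black marking, starting from I:
I gray
  K gray
    L gray
      D gray
      D black
    L black
  K black
  B gray
    B→D: D black — skip
    B→I: I is gray → back edge
Back edge found, so a cycle exists: I → B → I.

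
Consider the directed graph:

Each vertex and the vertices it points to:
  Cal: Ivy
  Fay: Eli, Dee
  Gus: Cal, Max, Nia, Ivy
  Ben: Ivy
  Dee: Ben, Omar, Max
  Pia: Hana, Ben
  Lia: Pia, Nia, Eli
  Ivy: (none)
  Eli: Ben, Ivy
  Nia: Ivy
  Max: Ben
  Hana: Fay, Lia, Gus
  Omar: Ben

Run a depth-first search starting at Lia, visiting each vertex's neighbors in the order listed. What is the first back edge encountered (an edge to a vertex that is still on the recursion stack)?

Hana→Lia

DFS from Lia (visiting each vertex's neighbors in the order listed); mark gray on enter, black on exit:
Lia gray
  Pia gray
    Hana gray
      Fay gray
        Eli gray
          Ben gray
            Ivy gray
            Ivy black
          Ben black
          Eli→Ivy: Ivy black — skip
        Eli black
        Dee gray
          Dee→Ben: Ben black — skip
          Omar gray
            Omar→Ben: Ben black — skip
          Omar black
          Max gray
            Max→Ben: Ben black — skip
          Max black
        Dee black
      Fay black
      Hana→Lia: Lia is gray → back edge
First back edge: Hana → Lia.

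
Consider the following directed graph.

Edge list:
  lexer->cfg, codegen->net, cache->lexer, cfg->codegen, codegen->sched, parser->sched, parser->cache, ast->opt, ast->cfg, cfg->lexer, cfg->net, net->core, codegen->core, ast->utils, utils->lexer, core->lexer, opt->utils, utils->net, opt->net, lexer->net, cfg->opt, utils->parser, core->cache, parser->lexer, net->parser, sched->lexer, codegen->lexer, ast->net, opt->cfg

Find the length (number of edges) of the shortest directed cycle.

2

For each vertex v, BFS finds the shortest path from v back to v.
The shortest such closed walk is opt → cfg → opt, length 2.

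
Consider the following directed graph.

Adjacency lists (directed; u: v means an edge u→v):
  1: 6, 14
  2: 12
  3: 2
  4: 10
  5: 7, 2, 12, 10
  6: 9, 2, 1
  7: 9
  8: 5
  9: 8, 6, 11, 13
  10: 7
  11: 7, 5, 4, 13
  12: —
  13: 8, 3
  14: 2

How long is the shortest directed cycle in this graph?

2

For each vertex v, BFS finds the shortest path from v back to v.
The shortest such closed walk is 1 → 6 → 1, length 2.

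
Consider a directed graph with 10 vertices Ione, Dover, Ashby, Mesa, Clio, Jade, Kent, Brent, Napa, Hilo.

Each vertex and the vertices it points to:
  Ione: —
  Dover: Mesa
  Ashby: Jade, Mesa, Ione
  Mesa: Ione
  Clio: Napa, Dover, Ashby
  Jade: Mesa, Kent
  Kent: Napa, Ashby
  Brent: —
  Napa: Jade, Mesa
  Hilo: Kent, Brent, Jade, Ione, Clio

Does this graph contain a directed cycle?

Yes

DFS with white/gray/black marking, starting from Ione:
Ione gray
Ione black
Dover gray
  Mesa gray
    Mesa→Ione: Ione black — skip
  Mesa black
Dover black
Ashby gray
  Jade gray
    Jade→Mesa: Mesa black — skip
    Kent gray
      Napa gray
        Napa→Jade: Jade is gray → back edge
Back edge found, so a cycle exists: Jade → Kent → Napa → Jade.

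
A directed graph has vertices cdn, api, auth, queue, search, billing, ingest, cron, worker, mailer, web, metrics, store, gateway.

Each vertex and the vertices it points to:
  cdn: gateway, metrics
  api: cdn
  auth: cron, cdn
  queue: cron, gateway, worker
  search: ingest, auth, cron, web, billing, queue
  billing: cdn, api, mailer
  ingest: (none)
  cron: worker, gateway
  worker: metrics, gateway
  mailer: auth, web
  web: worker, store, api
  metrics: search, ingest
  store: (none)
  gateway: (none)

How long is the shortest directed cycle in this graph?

4

For each vertex v, BFS finds the shortest path from v back to v.
The shortest such closed walk is metrics → search → auth → cdn → metrics, length 4.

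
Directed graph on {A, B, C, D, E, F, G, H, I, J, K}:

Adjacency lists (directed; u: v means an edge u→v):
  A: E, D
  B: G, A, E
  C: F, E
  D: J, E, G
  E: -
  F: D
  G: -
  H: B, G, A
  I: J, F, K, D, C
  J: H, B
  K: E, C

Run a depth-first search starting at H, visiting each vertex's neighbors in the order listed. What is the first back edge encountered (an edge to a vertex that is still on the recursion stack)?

J→H

DFS from H (visiting each vertex's neighbors in the order listed); mark gray on enter, black on exit:
H gray
  B gray
    G gray
    G black
    A gray
      E gray
      E black
      D gray
        J gray
          J→H: H is gray → back edge
First back edge: J → H.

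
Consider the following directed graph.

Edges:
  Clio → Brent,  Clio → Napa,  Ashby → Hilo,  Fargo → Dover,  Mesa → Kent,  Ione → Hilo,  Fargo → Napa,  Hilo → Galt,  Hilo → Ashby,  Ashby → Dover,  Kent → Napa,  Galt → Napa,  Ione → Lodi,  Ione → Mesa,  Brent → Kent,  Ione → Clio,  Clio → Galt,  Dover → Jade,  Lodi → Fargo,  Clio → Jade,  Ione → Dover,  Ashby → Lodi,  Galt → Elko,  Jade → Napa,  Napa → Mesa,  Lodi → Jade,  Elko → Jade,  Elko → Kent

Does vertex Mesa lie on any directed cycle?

Yes

Mesa is on a cycle iff Mesa can reach itself via ≥1 edge.
Mesa → Kent → Napa → Mesa — yes.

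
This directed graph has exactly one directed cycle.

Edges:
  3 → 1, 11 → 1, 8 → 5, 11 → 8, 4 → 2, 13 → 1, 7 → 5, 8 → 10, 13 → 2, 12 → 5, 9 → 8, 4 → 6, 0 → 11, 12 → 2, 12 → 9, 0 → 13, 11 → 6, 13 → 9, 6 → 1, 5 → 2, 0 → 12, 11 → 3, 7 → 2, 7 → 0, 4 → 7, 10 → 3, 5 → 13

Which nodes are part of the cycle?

5, 8, 9, 13

DFS with gray/black marking from 9:
9 gray
  8 gray
    10 gray
      3 gray
        1 gray
        1 black
      3 black
    10 black
    5 gray
      13 gray
        13→9: 9 is gray → back edge
Back edge closes the cycle 9 → 8 → 5 → 13 → 9; its vertices are {5, 8, 9, 13}.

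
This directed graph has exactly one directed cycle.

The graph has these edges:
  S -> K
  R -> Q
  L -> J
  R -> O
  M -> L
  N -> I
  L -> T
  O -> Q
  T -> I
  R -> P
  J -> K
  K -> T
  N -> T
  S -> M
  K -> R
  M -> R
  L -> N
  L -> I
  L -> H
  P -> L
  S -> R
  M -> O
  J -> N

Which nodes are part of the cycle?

J, K, L, P, R

DFS with gray/black marking from R:
R gray
  Q gray
  Q black
  P gray
    L gray
      N gray
        T gray
          I gray
          I black
        T black
        N→I: I black — skip
      N black
      J gray
        K gray
          K→T: T black — skip
          K→R: R is gray → back edge
Back edge closes the cycle R → P → L → J → K → R; its vertices are {J, K, L, P, R}.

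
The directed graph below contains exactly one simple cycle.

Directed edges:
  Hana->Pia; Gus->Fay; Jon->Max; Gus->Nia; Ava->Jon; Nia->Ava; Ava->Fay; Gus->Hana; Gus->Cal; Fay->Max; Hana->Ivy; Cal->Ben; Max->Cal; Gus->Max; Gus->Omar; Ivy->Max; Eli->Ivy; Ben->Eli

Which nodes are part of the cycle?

Ben, Cal, Eli, Ivy, Max

DFS with gray/black marking from Cal:
Cal gray
  Ben gray
    Eli gray
      Ivy gray
        Max gray
          Max→Cal: Cal is gray → back edge
Back edge closes the cycle Cal → Ben → Eli → Ivy → Max → Cal; its vertices are {Ben, Cal, Eli, Ivy, Max}.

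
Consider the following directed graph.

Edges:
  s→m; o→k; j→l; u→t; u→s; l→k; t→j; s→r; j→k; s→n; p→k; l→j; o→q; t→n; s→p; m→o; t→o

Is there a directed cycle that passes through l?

Yes

l is on a cycle iff l can reach itself via ≥1 edge.
l → j → l — yes.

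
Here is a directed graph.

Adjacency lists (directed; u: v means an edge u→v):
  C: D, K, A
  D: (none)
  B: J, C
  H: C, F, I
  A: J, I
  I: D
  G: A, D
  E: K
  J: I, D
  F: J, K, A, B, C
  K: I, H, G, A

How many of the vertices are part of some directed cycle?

5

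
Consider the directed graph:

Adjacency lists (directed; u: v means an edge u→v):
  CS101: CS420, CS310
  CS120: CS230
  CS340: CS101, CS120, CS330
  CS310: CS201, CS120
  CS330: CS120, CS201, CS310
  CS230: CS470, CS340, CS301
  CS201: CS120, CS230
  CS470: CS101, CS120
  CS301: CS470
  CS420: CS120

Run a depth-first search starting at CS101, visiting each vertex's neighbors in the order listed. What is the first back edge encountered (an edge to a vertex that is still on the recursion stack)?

CS470→CS101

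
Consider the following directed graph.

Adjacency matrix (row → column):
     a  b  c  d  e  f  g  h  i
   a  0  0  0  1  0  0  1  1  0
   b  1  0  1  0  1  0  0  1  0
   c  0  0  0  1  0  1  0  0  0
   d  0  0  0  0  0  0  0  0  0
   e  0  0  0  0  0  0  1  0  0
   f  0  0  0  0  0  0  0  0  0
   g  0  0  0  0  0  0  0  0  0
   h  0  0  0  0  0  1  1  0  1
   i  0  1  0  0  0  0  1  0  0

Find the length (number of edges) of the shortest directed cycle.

3

For each vertex v, BFS finds the shortest path from v back to v.
The shortest such closed walk is b → h → i → b, length 3.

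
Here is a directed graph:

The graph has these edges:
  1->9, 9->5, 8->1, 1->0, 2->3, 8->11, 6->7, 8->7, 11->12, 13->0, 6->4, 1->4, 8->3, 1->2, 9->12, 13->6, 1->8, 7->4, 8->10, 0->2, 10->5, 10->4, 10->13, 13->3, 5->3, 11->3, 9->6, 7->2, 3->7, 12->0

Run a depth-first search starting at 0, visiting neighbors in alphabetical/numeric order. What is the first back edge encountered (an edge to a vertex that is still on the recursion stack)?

7→2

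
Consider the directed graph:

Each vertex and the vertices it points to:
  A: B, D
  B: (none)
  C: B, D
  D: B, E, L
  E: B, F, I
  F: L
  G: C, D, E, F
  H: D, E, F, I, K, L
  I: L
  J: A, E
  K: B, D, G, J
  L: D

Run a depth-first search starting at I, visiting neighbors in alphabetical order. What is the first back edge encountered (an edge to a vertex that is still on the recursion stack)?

F->L

DFS from I (visiting neighbors in alphabetical order); mark gray on enter, black on exit:
I gray
  L gray
    D gray
      B gray
      B black
      E gray
        E→B: B black — skip
        F gray
          F→L: L is gray → back edge
First back edge: F → L.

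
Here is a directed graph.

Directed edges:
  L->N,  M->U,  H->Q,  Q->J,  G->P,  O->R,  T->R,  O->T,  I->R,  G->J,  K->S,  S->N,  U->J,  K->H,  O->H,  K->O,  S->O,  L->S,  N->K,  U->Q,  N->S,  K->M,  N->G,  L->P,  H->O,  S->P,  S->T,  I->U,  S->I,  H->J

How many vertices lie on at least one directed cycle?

A vertex is on a directed cycle iff it belongs to a strongly connected component of size ≥ 2 (or has a self-loop).
The vertices on cycles are {H, K, N, O, S} — 5 in total.

5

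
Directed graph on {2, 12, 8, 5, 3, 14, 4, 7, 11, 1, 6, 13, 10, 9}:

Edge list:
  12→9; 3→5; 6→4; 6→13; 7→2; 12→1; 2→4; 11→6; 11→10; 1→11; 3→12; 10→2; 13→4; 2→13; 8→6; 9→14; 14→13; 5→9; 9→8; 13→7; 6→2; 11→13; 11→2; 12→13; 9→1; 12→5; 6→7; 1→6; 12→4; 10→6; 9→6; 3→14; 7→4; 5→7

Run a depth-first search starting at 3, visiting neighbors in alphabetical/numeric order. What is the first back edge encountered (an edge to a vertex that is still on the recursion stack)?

13→7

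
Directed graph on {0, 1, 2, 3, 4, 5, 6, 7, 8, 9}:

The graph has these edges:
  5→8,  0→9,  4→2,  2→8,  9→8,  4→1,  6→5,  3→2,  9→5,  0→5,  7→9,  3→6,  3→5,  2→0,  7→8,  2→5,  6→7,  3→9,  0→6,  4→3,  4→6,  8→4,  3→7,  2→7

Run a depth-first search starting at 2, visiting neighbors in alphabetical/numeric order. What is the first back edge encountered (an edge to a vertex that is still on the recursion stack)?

4→2

DFS from 2 (visiting neighbors in alphabetical/numeric order); mark gray on enter, black on exit:
2 gray
  0 gray
    5 gray
      8 gray
        4 gray
          1 gray
          1 black
          4→2: 2 is gray → back edge
First back edge: 4 → 2.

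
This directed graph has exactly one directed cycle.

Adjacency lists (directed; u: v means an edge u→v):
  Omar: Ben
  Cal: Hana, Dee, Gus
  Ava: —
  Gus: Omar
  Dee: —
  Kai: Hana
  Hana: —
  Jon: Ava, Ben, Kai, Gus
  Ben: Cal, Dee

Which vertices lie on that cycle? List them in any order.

DFS with gray/black marking from Ben:
Ben gray
  Cal gray
    Hana gray
    Hana black
    Dee gray
    Dee black
    Gus gray
      Omar gray
        Omar→Ben: Ben is gray → back edge
Back edge closes the cycle Ben → Cal → Gus → Omar → Ben; its vertices are {Ben, Cal, Gus, Omar}.

Ben, Cal, Gus, Omar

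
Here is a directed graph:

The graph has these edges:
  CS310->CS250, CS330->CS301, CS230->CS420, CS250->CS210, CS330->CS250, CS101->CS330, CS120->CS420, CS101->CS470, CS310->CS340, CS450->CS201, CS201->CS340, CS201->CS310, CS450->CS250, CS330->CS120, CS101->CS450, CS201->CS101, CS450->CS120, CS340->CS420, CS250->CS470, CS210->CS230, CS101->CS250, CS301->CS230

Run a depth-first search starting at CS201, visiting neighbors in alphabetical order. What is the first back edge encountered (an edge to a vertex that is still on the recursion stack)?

CS450->CS201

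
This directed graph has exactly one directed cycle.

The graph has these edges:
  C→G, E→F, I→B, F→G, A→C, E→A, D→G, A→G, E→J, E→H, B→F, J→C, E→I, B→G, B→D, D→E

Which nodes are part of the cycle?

DFS with gray/black marking from E:
E gray
  H gray
  H black
  F gray
    G gray
    G black
  F black
  A gray
    C gray
      C→G: G black — skip
    C black
    A→G: G black — skip
  A black
  J gray
    J→C: C black — skip
  J black
  I gray
    B gray
      D gray
        D→G: G black — skip
        D→E: E is gray → back edge
Back edge closes the cycle E → I → B → D → E; its vertices are {B, D, E, I}.

B, D, E, I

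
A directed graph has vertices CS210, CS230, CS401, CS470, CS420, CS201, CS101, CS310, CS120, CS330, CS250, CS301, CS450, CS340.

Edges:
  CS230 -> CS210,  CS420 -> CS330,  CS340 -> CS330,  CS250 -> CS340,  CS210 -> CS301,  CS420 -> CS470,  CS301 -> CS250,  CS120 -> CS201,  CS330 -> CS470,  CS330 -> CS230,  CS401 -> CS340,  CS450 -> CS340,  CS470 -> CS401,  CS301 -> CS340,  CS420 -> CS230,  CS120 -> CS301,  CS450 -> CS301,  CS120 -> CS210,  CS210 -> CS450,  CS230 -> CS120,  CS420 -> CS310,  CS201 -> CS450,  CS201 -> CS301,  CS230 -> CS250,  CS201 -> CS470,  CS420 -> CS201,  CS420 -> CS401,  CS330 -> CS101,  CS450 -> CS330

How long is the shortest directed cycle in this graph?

4

For each vertex v, BFS finds the shortest path from v back to v.
The shortest such closed walk is CS330 → CS470 → CS401 → CS340 → CS330, length 4.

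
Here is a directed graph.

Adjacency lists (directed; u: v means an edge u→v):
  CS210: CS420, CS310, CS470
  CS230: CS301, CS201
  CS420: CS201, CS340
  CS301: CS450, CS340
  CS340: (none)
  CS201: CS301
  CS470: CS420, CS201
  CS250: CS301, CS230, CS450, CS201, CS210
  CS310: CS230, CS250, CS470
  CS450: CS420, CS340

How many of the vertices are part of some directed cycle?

7

A vertex is on a directed cycle iff it belongs to a strongly connected component of size ≥ 2 (or has a self-loop).
The vertices on cycles are {CS201, CS210, CS250, CS301, CS310, CS420, CS450} — 7 in total.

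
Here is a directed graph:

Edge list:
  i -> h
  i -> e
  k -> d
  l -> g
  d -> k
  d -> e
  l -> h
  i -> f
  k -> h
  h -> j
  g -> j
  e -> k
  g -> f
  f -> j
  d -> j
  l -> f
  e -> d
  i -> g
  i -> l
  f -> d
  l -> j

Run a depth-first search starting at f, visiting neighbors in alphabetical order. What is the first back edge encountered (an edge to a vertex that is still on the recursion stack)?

DFS from f (visiting neighbors in alphabetical order); mark gray on enter, black on exit:
f gray
  d gray
    e gray
      e→d: d is gray → back edge
First back edge: e → d.

e->d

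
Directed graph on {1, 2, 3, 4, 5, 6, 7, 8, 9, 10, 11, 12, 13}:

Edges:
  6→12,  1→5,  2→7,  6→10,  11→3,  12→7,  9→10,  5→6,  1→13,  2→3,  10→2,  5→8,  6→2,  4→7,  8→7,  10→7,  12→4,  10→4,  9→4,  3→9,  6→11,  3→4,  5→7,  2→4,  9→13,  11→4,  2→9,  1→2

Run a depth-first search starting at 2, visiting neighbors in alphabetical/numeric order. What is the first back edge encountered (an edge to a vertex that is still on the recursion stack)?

10->2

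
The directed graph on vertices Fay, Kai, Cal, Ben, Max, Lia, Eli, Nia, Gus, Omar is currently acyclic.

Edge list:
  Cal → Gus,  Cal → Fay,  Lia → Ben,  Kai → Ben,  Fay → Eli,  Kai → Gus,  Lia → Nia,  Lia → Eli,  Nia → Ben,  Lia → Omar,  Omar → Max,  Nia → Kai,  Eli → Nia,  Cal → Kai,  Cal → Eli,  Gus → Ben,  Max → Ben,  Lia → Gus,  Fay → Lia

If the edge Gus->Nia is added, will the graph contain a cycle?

Adding Gus→Nia creates a cycle iff Nia can already reach Gus.
Path from Nia: Nia → Kai → Gus.
So Nia → … → Gus → Nia is a cycle.

Yes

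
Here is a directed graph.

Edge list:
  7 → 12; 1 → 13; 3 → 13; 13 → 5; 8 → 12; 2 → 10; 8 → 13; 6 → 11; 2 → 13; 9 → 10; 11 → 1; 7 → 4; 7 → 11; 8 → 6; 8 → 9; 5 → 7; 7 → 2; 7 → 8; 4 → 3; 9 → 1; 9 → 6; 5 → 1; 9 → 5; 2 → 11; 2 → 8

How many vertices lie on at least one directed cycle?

11

A vertex is on a directed cycle iff it belongs to a strongly connected component of size ≥ 2 (or has a self-loop).
The vertices on cycles are {1, 2, 3, 4, 5, 6, 7, 8, 9, 11, 13} — 11 in total.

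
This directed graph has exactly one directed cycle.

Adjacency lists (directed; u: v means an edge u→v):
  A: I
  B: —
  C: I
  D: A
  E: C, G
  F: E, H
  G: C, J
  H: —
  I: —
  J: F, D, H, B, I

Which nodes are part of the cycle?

E, F, G, J

DFS with gray/black marking from J:
J gray
  F gray
    E gray
      C gray
        I gray
        I black
      C black
      G gray
        G→C: C black — skip
        G→J: J is gray → back edge
Back edge closes the cycle J → F → E → G → J; its vertices are {E, F, G, J}.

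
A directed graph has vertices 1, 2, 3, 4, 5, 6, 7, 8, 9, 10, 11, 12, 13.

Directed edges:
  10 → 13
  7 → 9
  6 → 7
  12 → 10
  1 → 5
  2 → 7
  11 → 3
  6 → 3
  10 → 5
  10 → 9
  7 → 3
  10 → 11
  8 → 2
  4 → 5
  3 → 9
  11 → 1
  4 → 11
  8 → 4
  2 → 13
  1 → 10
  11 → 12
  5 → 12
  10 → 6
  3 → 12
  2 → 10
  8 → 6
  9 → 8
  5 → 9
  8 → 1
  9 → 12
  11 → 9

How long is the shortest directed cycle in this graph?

For each vertex v, BFS finds the shortest path from v back to v.
The shortest such closed walk is 1 → 10 → 11 → 1, length 3.

3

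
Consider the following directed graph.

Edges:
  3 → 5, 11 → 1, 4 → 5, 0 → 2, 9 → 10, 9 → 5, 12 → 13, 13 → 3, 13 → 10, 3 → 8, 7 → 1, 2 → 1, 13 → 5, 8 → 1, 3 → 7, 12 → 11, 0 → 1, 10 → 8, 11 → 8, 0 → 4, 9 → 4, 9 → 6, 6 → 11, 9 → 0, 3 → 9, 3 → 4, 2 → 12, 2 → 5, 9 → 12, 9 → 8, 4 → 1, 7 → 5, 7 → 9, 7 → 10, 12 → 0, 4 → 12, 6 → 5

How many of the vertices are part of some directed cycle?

8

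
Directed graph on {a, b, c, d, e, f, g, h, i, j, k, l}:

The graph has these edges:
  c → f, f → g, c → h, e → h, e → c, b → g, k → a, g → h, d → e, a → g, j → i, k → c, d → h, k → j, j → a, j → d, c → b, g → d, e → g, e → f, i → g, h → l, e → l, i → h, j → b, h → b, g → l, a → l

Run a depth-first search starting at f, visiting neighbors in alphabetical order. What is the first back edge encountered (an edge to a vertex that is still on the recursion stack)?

b->g

DFS from f (visiting neighbors in alphabetical order); mark gray on enter, black on exit:
f gray
  g gray
    d gray
      e gray
        c gray
          b gray
            b→g: g is gray → back edge
First back edge: b → g.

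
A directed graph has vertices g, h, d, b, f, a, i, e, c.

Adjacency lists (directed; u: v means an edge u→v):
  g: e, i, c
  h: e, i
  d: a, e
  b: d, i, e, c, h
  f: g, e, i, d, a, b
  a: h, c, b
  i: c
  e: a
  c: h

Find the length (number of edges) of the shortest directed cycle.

3

For each vertex v, BFS finds the shortest path from v back to v.
The shortest such closed walk is a → b → d → a, length 3.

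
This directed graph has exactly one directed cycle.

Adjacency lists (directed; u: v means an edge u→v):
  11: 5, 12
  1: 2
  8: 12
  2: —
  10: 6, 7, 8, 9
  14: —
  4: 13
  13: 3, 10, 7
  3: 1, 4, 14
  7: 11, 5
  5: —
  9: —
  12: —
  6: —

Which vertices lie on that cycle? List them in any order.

DFS with gray/black marking from 13:
13 gray
  3 gray
    1 gray
      2 gray
      2 black
    1 black
    4 gray
      4→13: 13 is gray → back edge
Back edge closes the cycle 13 → 3 → 4 → 13; its vertices are {3, 4, 13}.

3, 4, 13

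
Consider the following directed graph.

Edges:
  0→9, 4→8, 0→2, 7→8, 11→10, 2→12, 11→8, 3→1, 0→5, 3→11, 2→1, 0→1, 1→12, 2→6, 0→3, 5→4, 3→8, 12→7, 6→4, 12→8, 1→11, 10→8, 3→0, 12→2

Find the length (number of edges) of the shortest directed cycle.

For each vertex v, BFS finds the shortest path from v back to v.
The shortest such closed walk is 0 → 3 → 0, length 2.

2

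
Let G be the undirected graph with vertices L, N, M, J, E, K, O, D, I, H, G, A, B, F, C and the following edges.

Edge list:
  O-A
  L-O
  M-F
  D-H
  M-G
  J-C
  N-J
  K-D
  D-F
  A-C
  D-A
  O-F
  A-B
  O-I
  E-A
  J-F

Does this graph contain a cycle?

DFS, tracking each vertex's parent; an edge to a visited non-parent vertex closes a cycle.
Start from H:
visit H (parent –)
  visit D (parent H)
    visit A (parent D)
      visit B (parent A)
        B–A: parent, skip
      visit E (parent A)
        E–A: parent, skip
      visit O (parent A)
        visit F (parent O)
          F–O: parent, skip
          visit J (parent F)
            visit C (parent J)
              C–A: A visited and ≠ parent → cycle
Cycle: A – O – F – J – C – A.

Yes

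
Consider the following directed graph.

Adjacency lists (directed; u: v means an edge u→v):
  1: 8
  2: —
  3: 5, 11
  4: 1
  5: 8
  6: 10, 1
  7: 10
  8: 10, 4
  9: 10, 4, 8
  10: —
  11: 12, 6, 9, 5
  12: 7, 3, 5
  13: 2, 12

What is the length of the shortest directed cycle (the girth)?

For each vertex v, BFS finds the shortest path from v back to v.
The shortest such closed walk is 12 → 3 → 11 → 12, length 3.

3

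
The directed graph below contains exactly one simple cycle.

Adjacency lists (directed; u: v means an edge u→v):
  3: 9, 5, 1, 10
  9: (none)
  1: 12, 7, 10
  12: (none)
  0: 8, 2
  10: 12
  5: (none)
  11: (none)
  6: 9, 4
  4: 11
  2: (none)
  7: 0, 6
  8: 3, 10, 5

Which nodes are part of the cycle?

0, 1, 3, 7, 8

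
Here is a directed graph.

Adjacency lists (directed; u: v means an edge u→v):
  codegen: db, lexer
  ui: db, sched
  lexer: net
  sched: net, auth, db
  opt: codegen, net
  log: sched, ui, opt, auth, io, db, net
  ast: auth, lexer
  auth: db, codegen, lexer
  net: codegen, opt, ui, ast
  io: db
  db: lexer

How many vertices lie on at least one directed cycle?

A vertex is on a directed cycle iff it belongs to a strongly connected component of size ≥ 2 (or has a self-loop).
The vertices on cycles are {db, ui, ast, net, opt, auth, lexer, sched, codegen} — 9 in total.

9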